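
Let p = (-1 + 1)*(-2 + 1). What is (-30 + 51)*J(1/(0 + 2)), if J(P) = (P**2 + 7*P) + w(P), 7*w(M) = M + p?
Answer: 321/4 ≈ 80.250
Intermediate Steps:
p = 0 (p = 0*(-1) = 0)
w(M) = M/7 (w(M) = (M + 0)/7 = M/7)
J(P) = P**2 + 50*P/7 (J(P) = (P**2 + 7*P) + P/7 = P**2 + 50*P/7)
(-30 + 51)*J(1/(0 + 2)) = (-30 + 51)*((50 + 7/(0 + 2))/(7*(0 + 2))) = 21*((1/7)*(50 + 7/2)/2) = 21*((1/7)*(1/2)*(50 + 7*(1/2))) = 21*((1/7)*(1/2)*(50 + 7/2)) = 21*((1/7)*(1/2)*(107/2)) = 21*(107/28) = 321/4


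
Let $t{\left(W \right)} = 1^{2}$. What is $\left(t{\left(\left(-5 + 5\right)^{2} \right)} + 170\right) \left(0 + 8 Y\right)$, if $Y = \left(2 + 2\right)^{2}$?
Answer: $21888$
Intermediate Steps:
$t{\left(W \right)} = 1$
$Y = 16$ ($Y = 4^{2} = 16$)
$\left(t{\left(\left(-5 + 5\right)^{2} \right)} + 170\right) \left(0 + 8 Y\right) = \left(1 + 170\right) \left(0 + 8 \cdot 16\right) = 171 \left(0 + 128\right) = 171 \cdot 128 = 21888$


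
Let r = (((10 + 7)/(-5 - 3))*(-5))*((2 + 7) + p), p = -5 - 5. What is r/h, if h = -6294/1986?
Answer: 28135/8392 ≈ 3.3526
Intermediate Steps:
h = -1049/331 (h = -6294*1/1986 = -1049/331 ≈ -3.1692)
p = -10
r = -85/8 (r = (((10 + 7)/(-5 - 3))*(-5))*((2 + 7) - 10) = ((17/(-8))*(-5))*(9 - 10) = ((17*(-1/8))*(-5))*(-1) = -17/8*(-5)*(-1) = (85/8)*(-1) = -85/8 ≈ -10.625)
r/h = -85/(8*(-1049/331)) = -85/8*(-331/1049) = 28135/8392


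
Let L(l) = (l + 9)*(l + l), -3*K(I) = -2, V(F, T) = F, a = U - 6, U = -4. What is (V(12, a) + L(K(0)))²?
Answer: 50176/81 ≈ 619.46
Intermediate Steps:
a = -10 (a = -4 - 6 = -10)
K(I) = ⅔ (K(I) = -⅓*(-2) = ⅔)
L(l) = 2*l*(9 + l) (L(l) = (9 + l)*(2*l) = 2*l*(9 + l))
(V(12, a) + L(K(0)))² = (12 + 2*(⅔)*(9 + ⅔))² = (12 + 2*(⅔)*(29/3))² = (12 + 116/9)² = (224/9)² = 50176/81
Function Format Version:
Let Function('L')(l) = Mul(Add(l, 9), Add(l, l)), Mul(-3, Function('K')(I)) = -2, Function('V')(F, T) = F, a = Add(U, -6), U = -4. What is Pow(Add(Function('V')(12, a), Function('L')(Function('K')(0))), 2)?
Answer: Rational(50176, 81) ≈ 619.46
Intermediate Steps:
a = -10 (a = Add(-4, -6) = -10)
Function('K')(I) = Rational(2, 3) (Function('K')(I) = Mul(Rational(-1, 3), -2) = Rational(2, 3))
Function('L')(l) = Mul(2, l, Add(9, l)) (Function('L')(l) = Mul(Add(9, l), Mul(2, l)) = Mul(2, l, Add(9, l)))
Pow(Add(Function('V')(12, a), Function('L')(Function('K')(0))), 2) = Pow(Add(12, Mul(2, Rational(2, 3), Add(9, Rational(2, 3)))), 2) = Pow(Add(12, Mul(2, Rational(2, 3), Rational(29, 3))), 2) = Pow(Add(12, Rational(116, 9)), 2) = Pow(Rational(224, 9), 2) = Rational(50176, 81)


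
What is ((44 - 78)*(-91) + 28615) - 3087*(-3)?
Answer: 40970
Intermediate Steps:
((44 - 78)*(-91) + 28615) - 3087*(-3) = (-34*(-91) + 28615) + 9261 = (3094 + 28615) + 9261 = 31709 + 9261 = 40970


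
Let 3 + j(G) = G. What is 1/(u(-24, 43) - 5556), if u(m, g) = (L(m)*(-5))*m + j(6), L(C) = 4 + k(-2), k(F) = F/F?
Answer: -1/4953 ≈ -0.00020190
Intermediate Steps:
k(F) = 1
L(C) = 5 (L(C) = 4 + 1 = 5)
j(G) = -3 + G
u(m, g) = 3 - 25*m (u(m, g) = (5*(-5))*m + (-3 + 6) = -25*m + 3 = 3 - 25*m)
1/(u(-24, 43) - 5556) = 1/((3 - 25*(-24)) - 5556) = 1/((3 + 600) - 5556) = 1/(603 - 5556) = 1/(-4953) = -1/4953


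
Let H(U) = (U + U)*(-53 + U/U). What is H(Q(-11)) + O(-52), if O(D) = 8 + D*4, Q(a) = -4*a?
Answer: -4776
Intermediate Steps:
O(D) = 8 + 4*D
H(U) = -104*U (H(U) = (2*U)*(-53 + 1) = (2*U)*(-52) = -104*U)
H(Q(-11)) + O(-52) = -(-416)*(-11) + (8 + 4*(-52)) = -104*44 + (8 - 208) = -4576 - 200 = -4776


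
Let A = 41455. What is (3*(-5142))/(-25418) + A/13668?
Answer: 632272879/173706612 ≈ 3.6399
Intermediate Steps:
(3*(-5142))/(-25418) + A/13668 = (3*(-5142))/(-25418) + 41455/13668 = -15426*(-1/25418) + 41455*(1/13668) = 7713/12709 + 41455/13668 = 632272879/173706612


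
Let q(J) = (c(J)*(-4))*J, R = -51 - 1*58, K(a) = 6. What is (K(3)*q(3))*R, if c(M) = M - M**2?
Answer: -47088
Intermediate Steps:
R = -109 (R = -51 - 58 = -109)
q(J) = -4*J**2*(1 - J) (q(J) = ((J*(1 - J))*(-4))*J = (-4*J*(1 - J))*J = -4*J**2*(1 - J))
(K(3)*q(3))*R = (6*(4*3**2*(-1 + 3)))*(-109) = (6*(4*9*2))*(-109) = (6*72)*(-109) = 432*(-109) = -47088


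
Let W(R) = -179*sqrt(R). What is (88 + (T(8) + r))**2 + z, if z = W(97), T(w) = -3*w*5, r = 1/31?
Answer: 982081/961 - 179*sqrt(97) ≈ -741.01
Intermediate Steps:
r = 1/31 ≈ 0.032258
T(w) = -15*w
z = -179*sqrt(97) ≈ -1762.9
(88 + (T(8) + r))**2 + z = (88 + (-15*8 + 1/31))**2 - 179*sqrt(97) = (88 + (-120 + 1/31))**2 - 179*sqrt(97) = (88 - 3719/31)**2 - 179*sqrt(97) = (-991/31)**2 - 179*sqrt(97) = 982081/961 - 179*sqrt(97)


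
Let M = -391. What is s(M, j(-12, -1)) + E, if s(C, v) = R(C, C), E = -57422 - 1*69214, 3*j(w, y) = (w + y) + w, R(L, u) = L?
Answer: -127027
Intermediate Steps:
j(w, y) = y/3 + 2*w/3 (j(w, y) = ((w + y) + w)/3 = (y + 2*w)/3 = y/3 + 2*w/3)
E = -126636 (E = -57422 - 69214 = -126636)
s(C, v) = C
s(M, j(-12, -1)) + E = -391 - 126636 = -127027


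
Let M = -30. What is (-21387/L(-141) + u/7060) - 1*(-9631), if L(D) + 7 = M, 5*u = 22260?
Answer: 666741691/65305 ≈ 10210.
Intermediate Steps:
u = 4452 (u = (⅕)*22260 = 4452)
L(D) = -37 (L(D) = -7 - 30 = -37)
(-21387/L(-141) + u/7060) - 1*(-9631) = (-21387/(-37) + 4452/7060) - 1*(-9631) = (-21387*(-1/37) + 4452*(1/7060)) + 9631 = (21387/37 + 1113/1765) + 9631 = 37789236/65305 + 9631 = 666741691/65305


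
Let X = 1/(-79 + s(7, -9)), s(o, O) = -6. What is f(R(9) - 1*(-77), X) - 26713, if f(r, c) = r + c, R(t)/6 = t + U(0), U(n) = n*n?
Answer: -2259471/85 ≈ -26582.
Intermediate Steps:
U(n) = n**2
R(t) = 6*t (R(t) = 6*(t + 0**2) = 6*(t + 0) = 6*t)
X = -1/85 (X = 1/(-79 - 6) = 1/(-85) = -1/85 ≈ -0.011765)
f(r, c) = c + r
f(R(9) - 1*(-77), X) - 26713 = (-1/85 + (6*9 - 1*(-77))) - 26713 = (-1/85 + (54 + 77)) - 26713 = (-1/85 + 131) - 26713 = 11134/85 - 26713 = -2259471/85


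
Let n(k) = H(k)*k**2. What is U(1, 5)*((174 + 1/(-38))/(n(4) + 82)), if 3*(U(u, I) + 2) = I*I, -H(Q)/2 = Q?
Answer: -6611/276 ≈ -23.953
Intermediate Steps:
H(Q) = -2*Q
n(k) = -2*k**3 (n(k) = (-2*k)*k**2 = -2*k**3)
U(u, I) = -2 + I**2/3 (U(u, I) = -2 + (I*I)/3 = -2 + I**2/3)
U(1, 5)*((174 + 1/(-38))/(n(4) + 82)) = (-2 + (1/3)*5**2)*((174 + 1/(-38))/(-2*4**3 + 82)) = (-2 + (1/3)*25)*((174 - 1/38)/(-2*64 + 82)) = (-2 + 25/3)*(6611/(38*(-128 + 82))) = 19*((6611/38)/(-46))/3 = 19*((6611/38)*(-1/46))/3 = (19/3)*(-6611/1748) = -6611/276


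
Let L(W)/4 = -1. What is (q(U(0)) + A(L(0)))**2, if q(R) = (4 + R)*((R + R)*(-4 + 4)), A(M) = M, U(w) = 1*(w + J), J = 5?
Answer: 16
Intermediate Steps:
L(W) = -4 (L(W) = 4*(-1) = -4)
U(w) = 5 + w (U(w) = 1*(w + 5) = 1*(5 + w) = 5 + w)
q(R) = 0 (q(R) = (4 + R)*((2*R)*0) = (4 + R)*0 = 0)
(q(U(0)) + A(L(0)))**2 = (0 - 4)**2 = (-4)**2 = 16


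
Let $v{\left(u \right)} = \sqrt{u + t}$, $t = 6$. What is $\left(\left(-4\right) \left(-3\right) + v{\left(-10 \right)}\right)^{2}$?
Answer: $140 + 48 i \approx 140.0 + 48.0 i$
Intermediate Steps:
$v{\left(u \right)} = \sqrt{6 + u}$ ($v{\left(u \right)} = \sqrt{u + 6} = \sqrt{6 + u}$)
$\left(\left(-4\right) \left(-3\right) + v{\left(-10 \right)}\right)^{2} = \left(\left(-4\right) \left(-3\right) + \sqrt{6 - 10}\right)^{2} = \left(12 + \sqrt{-4}\right)^{2} = \left(12 + 2 i\right)^{2}$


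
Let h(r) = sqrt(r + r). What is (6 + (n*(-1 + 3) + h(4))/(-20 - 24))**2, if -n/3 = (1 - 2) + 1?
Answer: (132 - sqrt(2))**2/484 ≈ 35.233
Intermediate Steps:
h(r) = sqrt(2)*sqrt(r) (h(r) = sqrt(2*r) = sqrt(2)*sqrt(r))
n = 0 (n = -3*((1 - 2) + 1) = -3*(-1 + 1) = -3*0 = 0)
(6 + (n*(-1 + 3) + h(4))/(-20 - 24))**2 = (6 + (0*(-1 + 3) + sqrt(2)*sqrt(4))/(-20 - 24))**2 = (6 + (0*2 + sqrt(2)*2)/(-44))**2 = (6 + (0 + 2*sqrt(2))*(-1/44))**2 = (6 + (2*sqrt(2))*(-1/44))**2 = (6 - sqrt(2)/22)**2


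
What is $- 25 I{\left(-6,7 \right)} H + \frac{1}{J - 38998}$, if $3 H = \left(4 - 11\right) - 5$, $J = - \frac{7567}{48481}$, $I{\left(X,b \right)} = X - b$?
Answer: $- \frac{2457870534981}{1890669605} \approx -1300.0$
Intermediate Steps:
$J = - \frac{7567}{48481}$ ($J = \left(-7567\right) \frac{1}{48481} = - \frac{7567}{48481} \approx -0.15608$)
$H = -4$ ($H = \frac{\left(4 - 11\right) - 5}{3} = \frac{-7 - 5}{3} = \frac{1}{3} \left(-12\right) = -4$)
$- 25 I{\left(-6,7 \right)} H + \frac{1}{J - 38998} = - 25 \left(-6 - 7\right) \left(-4\right) + \frac{1}{- \frac{7567}{48481} - 38998} = - 25 \left(-6 - 7\right) \left(-4\right) + \frac{1}{- \frac{1890669605}{48481}} = - 25 \left(-13\right) \left(-4\right) - \frac{48481}{1890669605} = - \left(-325\right) \left(-4\right) - \frac{48481}{1890669605} = \left(-1\right) 1300 - \frac{48481}{1890669605} = -1300 - \frac{48481}{1890669605} = - \frac{2457870534981}{1890669605}$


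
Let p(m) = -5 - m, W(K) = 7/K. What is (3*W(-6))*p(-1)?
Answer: 14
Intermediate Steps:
(3*W(-6))*p(-1) = (3*(7/(-6)))*(-5 - 1*(-1)) = (3*(7*(-⅙)))*(-5 + 1) = (3*(-7/6))*(-4) = -7/2*(-4) = 14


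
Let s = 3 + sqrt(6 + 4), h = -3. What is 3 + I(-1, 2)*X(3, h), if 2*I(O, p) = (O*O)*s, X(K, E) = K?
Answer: 15/2 + 3*sqrt(10)/2 ≈ 12.243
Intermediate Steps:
s = 3 + sqrt(10) ≈ 6.1623
I(O, p) = O**2*(3 + sqrt(10))/2 (I(O, p) = ((O*O)*(3 + sqrt(10)))/2 = (O**2*(3 + sqrt(10)))/2 = O**2*(3 + sqrt(10))/2)
3 + I(-1, 2)*X(3, h) = 3 + ((1/2)*(-1)**2*(3 + sqrt(10)))*3 = 3 + ((1/2)*1*(3 + sqrt(10)))*3 = 3 + (3/2 + sqrt(10)/2)*3 = 3 + (9/2 + 3*sqrt(10)/2) = 15/2 + 3*sqrt(10)/2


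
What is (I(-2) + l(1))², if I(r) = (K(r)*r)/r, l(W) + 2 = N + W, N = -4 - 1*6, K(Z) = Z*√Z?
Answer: 113 + 44*I*√2 ≈ 113.0 + 62.225*I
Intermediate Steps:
K(Z) = Z^(3/2)
N = -10 (N = -4 - 6 = -10)
l(W) = -12 + W (l(W) = -2 + (-10 + W) = -12 + W)
I(r) = r^(3/2) (I(r) = (r^(3/2)*r)/r = r^(5/2)/r = r^(3/2))
(I(-2) + l(1))² = ((-2)^(3/2) + (-12 + 1))² = (-2*I*√2 - 11)² = (-11 - 2*I*√2)²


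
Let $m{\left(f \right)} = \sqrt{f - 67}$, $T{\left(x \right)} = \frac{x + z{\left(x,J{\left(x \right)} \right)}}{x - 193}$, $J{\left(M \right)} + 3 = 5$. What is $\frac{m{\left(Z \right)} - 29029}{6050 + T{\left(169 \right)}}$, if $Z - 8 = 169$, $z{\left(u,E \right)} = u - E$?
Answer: $- \frac{29029}{6036} + \frac{\sqrt{110}}{6036} \approx -4.8076$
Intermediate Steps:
$J{\left(M \right)} = 2$ ($J{\left(M \right)} = -3 + 5 = 2$)
$Z = 177$ ($Z = 8 + 169 = 177$)
$T{\left(x \right)} = \frac{-2 + 2 x}{-193 + x}$ ($T{\left(x \right)} = \frac{x + \left(x - 2\right)}{x - 193} = \frac{x + \left(x - 2\right)}{-193 + x} = \frac{x + \left(-2 + x\right)}{-193 + x} = \frac{-2 + 2 x}{-193 + x}$)
$m{\left(f \right)} = \sqrt{-67 + f}$
$\frac{m{\left(Z \right)} - 29029}{6050 + T{\left(169 \right)}} = \frac{\sqrt{-67 + 177} - 29029}{6050 + \frac{2 \left(-1 + 169\right)}{-193 + 169}} = \frac{\sqrt{110} - 29029}{6050 + 2 \frac{1}{-24} \cdot 168} = \frac{-29029 + \sqrt{110}}{6050 + 2 \left(- \frac{1}{24}\right) 168} = \frac{-29029 + \sqrt{110}}{6050 - 14} = \frac{-29029 + \sqrt{110}}{6036} = \left(-29029 + \sqrt{110}\right) \frac{1}{6036} = - \frac{29029}{6036} + \frac{\sqrt{110}}{6036}$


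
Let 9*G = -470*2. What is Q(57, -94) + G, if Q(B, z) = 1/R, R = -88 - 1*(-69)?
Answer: -17869/171 ≈ -104.50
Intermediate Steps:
R = -19 (R = -88 + 69 = -19)
G = -940/9 (G = (-470*2)/9 = (⅑)*(-940) = -940/9 ≈ -104.44)
Q(B, z) = -1/19 (Q(B, z) = 1/(-19) = -1/19)
Q(57, -94) + G = -1/19 - 940/9 = -17869/171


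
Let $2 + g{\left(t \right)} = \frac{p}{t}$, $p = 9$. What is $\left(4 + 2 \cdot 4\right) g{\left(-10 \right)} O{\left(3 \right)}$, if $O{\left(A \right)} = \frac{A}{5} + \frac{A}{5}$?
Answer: $- \frac{1044}{25} \approx -41.76$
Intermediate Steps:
$O{\left(A \right)} = \frac{2 A}{5}$ ($O{\left(A \right)} = A \frac{1}{5} + A \frac{1}{5} = \frac{A}{5} + \frac{A}{5} = \frac{2 A}{5}$)
$g{\left(t \right)} = -2 + \frac{9}{t}$
$\left(4 + 2 \cdot 4\right) g{\left(-10 \right)} O{\left(3 \right)} = \left(4 + 2 \cdot 4\right) \left(-2 + \frac{9}{-10}\right) \frac{2}{5} \cdot 3 = \left(4 + 8\right) \left(-2 + 9 \left(- \frac{1}{10}\right)\right) \frac{6}{5} = 12 \left(-2 - \frac{9}{10}\right) \frac{6}{5} = 12 \left(- \frac{29}{10}\right) \frac{6}{5} = \left(- \frac{174}{5}\right) \frac{6}{5} = - \frac{1044}{25}$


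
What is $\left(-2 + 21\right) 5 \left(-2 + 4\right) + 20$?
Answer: $210$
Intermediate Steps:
$\left(-2 + 21\right) 5 \left(-2 + 4\right) + 20 = 19 \cdot 5 \cdot 2 + 20 = 19 \cdot 10 + 20 = 190 + 20 = 210$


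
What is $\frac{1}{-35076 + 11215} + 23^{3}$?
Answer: $\frac{290316786}{23861} \approx 12167.0$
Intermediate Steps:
$\frac{1}{-35076 + 11215} + 23^{3} = \frac{1}{-23861} + 12167 = - \frac{1}{23861} + 12167 = \frac{290316786}{23861}$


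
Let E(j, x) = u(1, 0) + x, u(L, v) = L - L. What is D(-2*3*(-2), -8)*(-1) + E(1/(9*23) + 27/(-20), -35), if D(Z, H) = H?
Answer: -27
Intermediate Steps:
u(L, v) = 0
E(j, x) = x (E(j, x) = 0 + x = x)
D(-2*3*(-2), -8)*(-1) + E(1/(9*23) + 27/(-20), -35) = -8*(-1) - 35 = 8 - 35 = -27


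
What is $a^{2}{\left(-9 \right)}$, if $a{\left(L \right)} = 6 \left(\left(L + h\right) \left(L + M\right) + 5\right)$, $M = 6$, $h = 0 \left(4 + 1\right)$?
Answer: $36864$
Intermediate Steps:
$h = 0$ ($h = 0 \cdot 5 = 0$)
$a{\left(L \right)} = 30 + 6 L \left(6 + L\right)$ ($a{\left(L \right)} = 6 \left(\left(L + 0\right) \left(L + 6\right) + 5\right) = 6 \left(L \left(6 + L\right) + 5\right) = 6 \left(5 + L \left(6 + L\right)\right) = 30 + 6 L \left(6 + L\right)$)
$a^{2}{\left(-9 \right)} = \left(30 + 6 \left(-9\right)^{2} + 36 \left(-9\right)\right)^{2} = \left(30 + 6 \cdot 81 - 324\right)^{2} = \left(30 + 486 - 324\right)^{2} = 192^{2} = 36864$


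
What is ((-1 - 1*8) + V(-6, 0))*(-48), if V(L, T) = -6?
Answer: 720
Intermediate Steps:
((-1 - 1*8) + V(-6, 0))*(-48) = ((-1 - 1*8) - 6)*(-48) = ((-1 - 8) - 6)*(-48) = (-9 - 6)*(-48) = -15*(-48) = 720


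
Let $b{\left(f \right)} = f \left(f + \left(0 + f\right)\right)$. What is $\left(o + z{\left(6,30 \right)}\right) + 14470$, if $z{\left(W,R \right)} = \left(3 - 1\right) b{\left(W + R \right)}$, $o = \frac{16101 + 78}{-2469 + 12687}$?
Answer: $\frac{66946917}{3406} \approx 19656.0$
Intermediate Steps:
$b{\left(f \right)} = 2 f^{2}$ ($b{\left(f \right)} = f \left(f + f\right) = f 2 f = 2 f^{2}$)
$o = \frac{5393}{3406}$ ($o = \frac{16179}{10218} = 16179 \cdot \frac{1}{10218} = \frac{5393}{3406} \approx 1.5834$)
$z{\left(W,R \right)} = 4 \left(R + W\right)^{2}$ ($z{\left(W,R \right)} = \left(3 - 1\right) 2 \left(W + R\right)^{2} = 2 \cdot 2 \left(R + W\right)^{2} = 4 \left(R + W\right)^{2}$)
$\left(o + z{\left(6,30 \right)}\right) + 14470 = \left(\frac{5393}{3406} + 4 \left(30 + 6\right)^{2}\right) + 14470 = \left(\frac{5393}{3406} + 4 \cdot 36^{2}\right) + 14470 = \left(\frac{5393}{3406} + 4 \cdot 1296\right) + 14470 = \left(\frac{5393}{3406} + 5184\right) + 14470 = \frac{17662097}{3406} + 14470 = \frac{66946917}{3406}$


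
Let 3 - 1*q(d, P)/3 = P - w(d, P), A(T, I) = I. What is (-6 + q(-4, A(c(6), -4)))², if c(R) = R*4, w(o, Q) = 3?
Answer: 576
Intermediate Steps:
c(R) = 4*R
q(d, P) = 18 - 3*P (q(d, P) = 9 - 3*(P - 1*3) = 9 - 3*(P - 3) = 9 - 3*(-3 + P) = 9 + (9 - 3*P) = 18 - 3*P)
(-6 + q(-4, A(c(6), -4)))² = (-6 + (18 - 3*(-4)))² = (-6 + (18 + 12))² = (-6 + 30)² = 24² = 576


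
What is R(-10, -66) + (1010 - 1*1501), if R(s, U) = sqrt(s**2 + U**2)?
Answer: -491 + 2*sqrt(1114) ≈ -424.25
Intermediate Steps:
R(s, U) = sqrt(U**2 + s**2)
R(-10, -66) + (1010 - 1*1501) = sqrt((-66)**2 + (-10)**2) + (1010 - 1*1501) = sqrt(4356 + 100) + (1010 - 1501) = sqrt(4456) - 491 = 2*sqrt(1114) - 491 = -491 + 2*sqrt(1114)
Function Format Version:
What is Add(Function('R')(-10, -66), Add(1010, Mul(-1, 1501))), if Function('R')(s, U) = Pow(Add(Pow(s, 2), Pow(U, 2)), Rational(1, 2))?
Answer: Add(-491, Mul(2, Pow(1114, Rational(1, 2)))) ≈ -424.25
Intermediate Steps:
Function('R')(s, U) = Pow(Add(Pow(U, 2), Pow(s, 2)), Rational(1, 2))
Add(Function('R')(-10, -66), Add(1010, Mul(-1, 1501))) = Add(Pow(Add(Pow(-66, 2), Pow(-10, 2)), Rational(1, 2)), Add(1010, Mul(-1, 1501))) = Add(Pow(Add(4356, 100), Rational(1, 2)), Add(1010, -1501)) = Add(Pow(4456, Rational(1, 2)), -491) = Add(Mul(2, Pow(1114, Rational(1, 2))), -491) = Add(-491, Mul(2, Pow(1114, Rational(1, 2))))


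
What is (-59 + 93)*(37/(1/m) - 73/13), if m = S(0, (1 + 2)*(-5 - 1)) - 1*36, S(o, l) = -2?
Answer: -623934/13 ≈ -47995.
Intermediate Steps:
m = -38 (m = -2 - 1*36 = -2 - 36 = -38)
(-59 + 93)*(37/(1/m) - 73/13) = (-59 + 93)*(37/(1/(-38)) - 73/13) = 34*(37/(-1/38) - 73*1/13) = 34*(37*(-38) - 73/13) = 34*(-1406 - 73/13) = 34*(-18351/13) = -623934/13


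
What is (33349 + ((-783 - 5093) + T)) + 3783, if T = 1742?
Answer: 32998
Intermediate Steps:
(33349 + ((-783 - 5093) + T)) + 3783 = (33349 + ((-783 - 5093) + 1742)) + 3783 = (33349 + (-5876 + 1742)) + 3783 = (33349 - 4134) + 3783 = 29215 + 3783 = 32998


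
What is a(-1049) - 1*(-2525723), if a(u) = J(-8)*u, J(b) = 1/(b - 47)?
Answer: 138915814/55 ≈ 2.5257e+6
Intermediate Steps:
J(b) = 1/(-47 + b)
a(u) = -u/55 (a(u) = u/(-47 - 8) = u/(-55) = -u/55)
a(-1049) - 1*(-2525723) = -1/55*(-1049) - 1*(-2525723) = 1049/55 + 2525723 = 138915814/55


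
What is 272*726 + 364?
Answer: 197836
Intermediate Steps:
272*726 + 364 = 197472 + 364 = 197836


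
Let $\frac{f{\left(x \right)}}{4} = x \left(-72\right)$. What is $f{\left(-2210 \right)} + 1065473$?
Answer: $1701953$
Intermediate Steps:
$f{\left(x \right)} = - 288 x$ ($f{\left(x \right)} = 4 x \left(-72\right) = 4 \left(- 72 x\right) = - 288 x$)
$f{\left(-2210 \right)} + 1065473 = \left(-288\right) \left(-2210\right) + 1065473 = 636480 + 1065473 = 1701953$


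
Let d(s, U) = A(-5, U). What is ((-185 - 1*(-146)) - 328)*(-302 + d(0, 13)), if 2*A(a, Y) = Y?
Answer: 216897/2 ≈ 1.0845e+5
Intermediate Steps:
A(a, Y) = Y/2
d(s, U) = U/2
((-185 - 1*(-146)) - 328)*(-302 + d(0, 13)) = ((-185 - 1*(-146)) - 328)*(-302 + (½)*13) = ((-185 + 146) - 328)*(-302 + 13/2) = (-39 - 328)*(-591/2) = -367*(-591/2) = 216897/2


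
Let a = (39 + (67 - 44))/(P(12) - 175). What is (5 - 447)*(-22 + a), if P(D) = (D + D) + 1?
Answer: 743002/75 ≈ 9906.7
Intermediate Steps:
P(D) = 1 + 2*D (P(D) = 2*D + 1 = 1 + 2*D)
a = -31/75 (a = (39 + (67 - 44))/((1 + 2*12) - 175) = (39 + 23)/((1 + 24) - 175) = 62/(25 - 175) = 62/(-150) = 62*(-1/150) = -31/75 ≈ -0.41333)
(5 - 447)*(-22 + a) = (5 - 447)*(-22 - 31/75) = -442*(-1681/75) = 743002/75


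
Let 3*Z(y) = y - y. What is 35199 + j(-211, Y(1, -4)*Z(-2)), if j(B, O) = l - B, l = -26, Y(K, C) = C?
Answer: 35384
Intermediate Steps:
Z(y) = 0 (Z(y) = (y - y)/3 = (⅓)*0 = 0)
j(B, O) = -26 - B
35199 + j(-211, Y(1, -4)*Z(-2)) = 35199 + (-26 - 1*(-211)) = 35199 + (-26 + 211) = 35199 + 185 = 35384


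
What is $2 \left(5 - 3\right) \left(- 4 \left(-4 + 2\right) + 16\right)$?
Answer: $96$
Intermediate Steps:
$2 \left(5 - 3\right) \left(- 4 \left(-4 + 2\right) + 16\right) = 2 \cdot 2 \left(\left(-4\right) \left(-2\right) + 16\right) = 4 \left(8 + 16\right) = 4 \cdot 24 = 96$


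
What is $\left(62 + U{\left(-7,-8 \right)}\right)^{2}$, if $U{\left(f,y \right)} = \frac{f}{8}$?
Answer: $\frac{239121}{64} \approx 3736.3$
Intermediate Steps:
$U{\left(f,y \right)} = \frac{f}{8}$ ($U{\left(f,y \right)} = f \frac{1}{8} = \frac{f}{8}$)
$\left(62 + U{\left(-7,-8 \right)}\right)^{2} = \left(62 + \frac{1}{8} \left(-7\right)\right)^{2} = \left(62 - \frac{7}{8}\right)^{2} = \left(\frac{489}{8}\right)^{2} = \frac{239121}{64}$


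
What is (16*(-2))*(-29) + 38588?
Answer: 39516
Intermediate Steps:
(16*(-2))*(-29) + 38588 = -32*(-29) + 38588 = 928 + 38588 = 39516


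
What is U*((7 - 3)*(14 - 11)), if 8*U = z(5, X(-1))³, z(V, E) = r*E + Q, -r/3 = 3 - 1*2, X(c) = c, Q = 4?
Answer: 1029/2 ≈ 514.50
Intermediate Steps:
r = -3 (r = -3*(3 - 1*2) = -3*(3 - 2) = -3*1 = -3)
z(V, E) = 4 - 3*E (z(V, E) = -3*E + 4 = 4 - 3*E)
U = 343/8 (U = (4 - 3*(-1))³/8 = (4 + 3)³/8 = (⅛)*7³ = (⅛)*343 = 343/8 ≈ 42.875)
U*((7 - 3)*(14 - 11)) = 343*((7 - 3)*(14 - 11))/8 = 343*(4*3)/8 = (343/8)*12 = 1029/2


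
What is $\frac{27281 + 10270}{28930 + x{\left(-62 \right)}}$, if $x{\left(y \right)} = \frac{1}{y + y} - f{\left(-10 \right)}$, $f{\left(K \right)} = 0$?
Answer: $\frac{1552108}{1195773} \approx 1.298$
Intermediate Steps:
$x{\left(y \right)} = \frac{1}{2 y}$ ($x{\left(y \right)} = \frac{1}{y + y} - 0 = \frac{1}{2 y} + 0 = \frac{1}{2 y}$)
$\frac{27281 + 10270}{28930 + x{\left(-62 \right)}} = \frac{27281 + 10270}{28930 + \frac{1}{2 \left(-62\right)}} = \frac{37551}{28930 + \frac{1}{2} \left(- \frac{1}{62}\right)} = \frac{37551}{28930 - \frac{1}{124}} = \frac{37551}{\frac{3587319}{124}} = 37551 \cdot \frac{124}{3587319} = \frac{1552108}{1195773}$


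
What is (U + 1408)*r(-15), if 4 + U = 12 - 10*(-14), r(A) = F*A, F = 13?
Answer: -303420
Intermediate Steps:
r(A) = 13*A
U = 148 (U = -4 + (12 - 10*(-14)) = -4 + (12 + 140) = -4 + 152 = 148)
(U + 1408)*r(-15) = (148 + 1408)*(13*(-15)) = 1556*(-195) = -303420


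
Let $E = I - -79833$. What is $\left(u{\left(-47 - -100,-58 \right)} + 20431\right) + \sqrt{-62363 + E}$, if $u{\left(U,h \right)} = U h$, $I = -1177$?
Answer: $17357 + \sqrt{16293} \approx 17485.0$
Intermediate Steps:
$E = 78656$ ($E = -1177 - -79833 = -1177 + 79833 = 78656$)
$\left(u{\left(-47 - -100,-58 \right)} + 20431\right) + \sqrt{-62363 + E} = \left(\left(-47 - -100\right) \left(-58\right) + 20431\right) + \sqrt{-62363 + 78656} = \left(\left(-47 + 100\right) \left(-58\right) + 20431\right) + \sqrt{16293} = \left(53 \left(-58\right) + 20431\right) + \sqrt{16293} = \left(-3074 + 20431\right) + \sqrt{16293} = 17357 + \sqrt{16293}$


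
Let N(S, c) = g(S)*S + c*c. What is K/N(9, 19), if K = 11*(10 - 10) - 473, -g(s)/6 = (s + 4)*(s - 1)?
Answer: 473/5255 ≈ 0.090009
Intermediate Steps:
g(s) = -6*(-1 + s)*(4 + s) (g(s) = -6*(s + 4)*(s - 1) = -6*(4 + s)*(-1 + s) = -6*(-1 + s)*(4 + s))
N(S, c) = c² + S*(24 - 18*S - 6*S²) (N(S, c) = (24 - 18*S - 6*S²)*S + c*c = S*(24 - 18*S - 6*S²) + c² = c² + S*(24 - 18*S - 6*S²))
K = -473 (K = 11*0 - 473 = 0 - 473 = -473)
K/N(9, 19) = -473/(19² - 6*9*(-4 + 9² + 3*9)) = -473/(361 - 6*9*(-4 + 81 + 27)) = -473/(361 - 6*9*104) = -473/(361 - 5616) = -473/(-5255) = -473*(-1/5255) = 473/5255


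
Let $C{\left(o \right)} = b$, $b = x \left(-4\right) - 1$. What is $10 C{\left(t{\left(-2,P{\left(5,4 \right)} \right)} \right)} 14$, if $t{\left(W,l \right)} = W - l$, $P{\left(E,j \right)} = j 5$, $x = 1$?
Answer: $-700$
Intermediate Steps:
$P{\left(E,j \right)} = 5 j$
$b = -5$ ($b = 1 \left(-4\right) - 1 = -4 - 1 = -5$)
$C{\left(o \right)} = -5$
$10 C{\left(t{\left(-2,P{\left(5,4 \right)} \right)} \right)} 14 = 10 \left(-5\right) 14 = \left(-50\right) 14 = -700$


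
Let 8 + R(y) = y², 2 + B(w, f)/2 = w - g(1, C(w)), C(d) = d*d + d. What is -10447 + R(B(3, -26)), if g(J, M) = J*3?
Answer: -10439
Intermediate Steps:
C(d) = d + d² (C(d) = d² + d = d + d²)
g(J, M) = 3*J
B(w, f) = -10 + 2*w (B(w, f) = -4 + 2*(w - 3) = -4 + 2*(-3 + w) = -4 + (-6 + 2*w) = -10 + 2*w)
R(y) = -8 + y²
-10447 + R(B(3, -26)) = -10447 + (-8 + (-10 + 2*3)²) = -10447 + (-8 + (-10 + 6)²) = -10447 + (-8 + (-4)²) = -10447 + (-8 + 16) = -10447 + 8 = -10439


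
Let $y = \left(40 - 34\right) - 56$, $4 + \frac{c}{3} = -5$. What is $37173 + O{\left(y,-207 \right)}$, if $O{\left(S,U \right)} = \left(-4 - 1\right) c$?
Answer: $37308$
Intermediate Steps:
$c = -27$ ($c = -12 + 3 \left(-5\right) = -12 - 15 = -27$)
$y = -50$ ($y = \left(40 - 34\right) - 56 = 6 - 56 = -50$)
$O{\left(S,U \right)} = 135$ ($O{\left(S,U \right)} = \left(-4 - 1\right) \left(-27\right) = \left(-5\right) \left(-27\right) = 135$)
$37173 + O{\left(y,-207 \right)} = 37173 + 135 = 37308$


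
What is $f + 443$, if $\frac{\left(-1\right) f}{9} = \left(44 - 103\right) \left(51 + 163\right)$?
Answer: $114077$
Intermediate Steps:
$f = 113634$ ($f = - 9 \left(44 - 103\right) \left(51 + 163\right) = - 9 \left(\left(-59\right) 214\right) = \left(-9\right) \left(-12626\right) = 113634$)
$f + 443 = 113634 + 443 = 114077$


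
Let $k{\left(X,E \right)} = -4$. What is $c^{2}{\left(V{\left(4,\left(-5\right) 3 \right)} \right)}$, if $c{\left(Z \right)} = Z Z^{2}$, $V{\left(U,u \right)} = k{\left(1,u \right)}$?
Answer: $4096$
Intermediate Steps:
$V{\left(U,u \right)} = -4$
$c{\left(Z \right)} = Z^{3}$
$c^{2}{\left(V{\left(4,\left(-5\right) 3 \right)} \right)} = \left(\left(-4\right)^{3}\right)^{2} = \left(-64\right)^{2} = 4096$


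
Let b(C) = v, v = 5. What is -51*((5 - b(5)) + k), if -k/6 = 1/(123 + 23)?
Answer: 153/73 ≈ 2.0959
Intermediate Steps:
b(C) = 5
k = -3/73 (k = -6/(123 + 23) = -6/146 = -6*1/146 = -3/73 ≈ -0.041096)
-51*((5 - b(5)) + k) = -51*((5 - 1*5) - 3/73) = -51*((5 - 5) - 3/73) = -51*(0 - 3/73) = -51*(-3/73) = 153/73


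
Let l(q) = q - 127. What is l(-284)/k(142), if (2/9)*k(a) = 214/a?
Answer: -19454/321 ≈ -60.604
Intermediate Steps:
l(q) = -127 + q
k(a) = 963/a (k(a) = 9*(214/a)/2 = 963/a)
l(-284)/k(142) = (-127 - 284)/((963/142)) = -411/(963*(1/142)) = -411/963/142 = -411*142/963 = -19454/321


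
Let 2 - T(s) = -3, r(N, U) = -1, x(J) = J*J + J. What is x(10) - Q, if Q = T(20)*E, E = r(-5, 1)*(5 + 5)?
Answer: 160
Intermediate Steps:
x(J) = J + J² (x(J) = J² + J = J + J²)
T(s) = 5 (T(s) = 2 - 1*(-3) = 2 + 3 = 5)
E = -10 (E = -(5 + 5) = -1*10 = -10)
Q = -50 (Q = 5*(-10) = -50)
x(10) - Q = 10*(1 + 10) - 1*(-50) = 10*11 + 50 = 110 + 50 = 160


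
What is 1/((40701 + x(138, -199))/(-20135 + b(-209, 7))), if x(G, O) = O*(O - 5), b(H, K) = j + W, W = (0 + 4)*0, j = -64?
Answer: -6733/27099 ≈ -0.24846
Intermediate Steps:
W = 0 (W = 4*0 = 0)
b(H, K) = -64 (b(H, K) = -64 + 0 = -64)
x(G, O) = O*(-5 + O)
1/((40701 + x(138, -199))/(-20135 + b(-209, 7))) = 1/((40701 - 199*(-5 - 199))/(-20135 - 64)) = 1/((40701 - 199*(-204))/(-20199)) = 1/((40701 + 40596)*(-1/20199)) = 1/(81297*(-1/20199)) = 1/(-27099/6733) = -6733/27099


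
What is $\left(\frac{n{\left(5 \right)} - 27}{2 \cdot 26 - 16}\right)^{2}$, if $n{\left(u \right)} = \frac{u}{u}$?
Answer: $\frac{169}{324} \approx 0.5216$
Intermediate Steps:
$n{\left(u \right)} = 1$
$\left(\frac{n{\left(5 \right)} - 27}{2 \cdot 26 - 16}\right)^{2} = \left(\frac{1 - 27}{2 \cdot 26 - 16}\right)^{2} = \left(- \frac{26}{52 - 16}\right)^{2} = \left(- \frac{26}{36}\right)^{2} = \left(\left(-26\right) \frac{1}{36}\right)^{2} = \left(- \frac{13}{18}\right)^{2} = \frac{169}{324}$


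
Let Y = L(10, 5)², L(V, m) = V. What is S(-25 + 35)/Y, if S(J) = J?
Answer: ⅒ ≈ 0.10000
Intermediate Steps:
Y = 100 (Y = 10² = 100)
S(-25 + 35)/Y = (-25 + 35)/100 = 10*(1/100) = ⅒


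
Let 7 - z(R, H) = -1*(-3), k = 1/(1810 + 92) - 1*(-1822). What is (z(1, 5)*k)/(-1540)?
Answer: -693089/146454 ≈ -4.7325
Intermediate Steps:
k = 3465445/1902 (k = 1/1902 + 1822 = 3465445/1902 ≈ 1822.0)
z(R, H) = 4 (z(R, H) = 7 - (-1)*(-3) = 7 - 1*3 = 7 - 3 = 4)
(z(1, 5)*k)/(-1540) = (4*(3465445/1902))/(-1540) = (6930890/951)*(-1/1540) = -693089/146454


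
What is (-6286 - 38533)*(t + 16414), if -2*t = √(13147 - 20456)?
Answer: -735659066 + 44819*I*√7309/2 ≈ -7.3566e+8 + 1.9158e+6*I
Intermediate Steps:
t = -I*√7309/2 (t = -√(13147 - 20456)/2 = -I*√7309/2 ≈ -42.746*I)
(-6286 - 38533)*(t + 16414) = (-6286 - 38533)*(-I*√7309/2 + 16414) = -44819*(16414 - I*√7309/2) = -735659066 + 44819*I*√7309/2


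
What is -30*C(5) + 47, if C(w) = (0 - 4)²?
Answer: -433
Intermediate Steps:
C(w) = 16 (C(w) = (-4)² = 16)
-30*C(5) + 47 = -30*16 + 47 = -480 + 47 = -433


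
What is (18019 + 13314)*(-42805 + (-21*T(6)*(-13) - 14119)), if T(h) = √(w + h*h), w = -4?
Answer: -1783599692 + 34215636*√2 ≈ -1.7352e+9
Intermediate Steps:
T(h) = √(-4 + h²) (T(h) = √(-4 + h*h) = √(-4 + h²))
(18019 + 13314)*(-42805 + (-21*T(6)*(-13) - 14119)) = (18019 + 13314)*(-42805 + (-21*√(-4 + 6²)*(-13) - 14119)) = 31333*(-42805 + (-21*√(-4 + 36)*(-13) - 14119)) = 31333*(-42805 + (-84*√2*(-13) - 14119)) = 31333*(-42805 + (1092*√2 - 14119)) = 31333*(-42805 + (-14119 + 1092*√2)) = 31333*(-56924 + 1092*√2) = -1783599692 + 34215636*√2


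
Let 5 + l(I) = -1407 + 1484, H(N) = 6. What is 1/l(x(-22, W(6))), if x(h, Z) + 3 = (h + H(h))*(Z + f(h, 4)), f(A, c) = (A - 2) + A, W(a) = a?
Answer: 1/72 ≈ 0.013889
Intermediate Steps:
f(A, c) = -2 + 2*A (f(A, c) = (-2 + A) + A = -2 + 2*A)
x(h, Z) = -3 + (6 + h)*(-2 + Z + 2*h) (x(h, Z) = -3 + (h + 6)*(Z + (-2 + 2*h)) = -3 + (6 + h)*(-2 + Z + 2*h))
l(I) = 72 (l(I) = -5 + (-1407 + 1484) = -5 + 77 = 72)
1/l(x(-22, W(6))) = 1/72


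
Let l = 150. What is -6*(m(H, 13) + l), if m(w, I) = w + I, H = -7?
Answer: -936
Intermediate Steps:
m(w, I) = I + w
-6*(m(H, 13) + l) = -6*((13 - 7) + 150) = -6*(6 + 150) = -6*156 = -936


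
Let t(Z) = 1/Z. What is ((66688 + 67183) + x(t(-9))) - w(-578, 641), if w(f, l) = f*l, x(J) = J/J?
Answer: 504370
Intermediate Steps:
x(J) = 1
((66688 + 67183) + x(t(-9))) - w(-578, 641) = ((66688 + 67183) + 1) - (-578)*641 = (133871 + 1) - 1*(-370498) = 133872 + 370498 = 504370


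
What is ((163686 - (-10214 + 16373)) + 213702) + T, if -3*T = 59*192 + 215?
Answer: 1102144/3 ≈ 3.6738e+5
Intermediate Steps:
T = -11543/3 (T = -(59*192 + 215)/3 = -(11328 + 215)/3 = -1/3*11543 = -11543/3 ≈ -3847.7)
((163686 - (-10214 + 16373)) + 213702) + T = ((163686 - (-10214 + 16373)) + 213702) - 11543/3 = ((163686 - 1*6159) + 213702) - 11543/3 = ((163686 - 6159) + 213702) - 11543/3 = (157527 + 213702) - 11543/3 = 371229 - 11543/3 = 1102144/3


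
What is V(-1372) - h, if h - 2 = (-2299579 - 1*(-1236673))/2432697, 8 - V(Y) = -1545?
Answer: 1258058651/810899 ≈ 1551.4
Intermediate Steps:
V(Y) = 1553 (V(Y) = 8 - 1*(-1545) = 8 + 1545 = 1553)
h = 1267496/810899 (h = 2 + (-2299579 - 1*(-1236673))/2432697 = 2 + (-2299579 + 1236673)*(1/2432697) = 2 - 1062906*1/2432697 = 2 - 354302/810899 = 1267496/810899 ≈ 1.5631)
V(-1372) - h = 1553 - 1*1267496/810899 = 1553 - 1267496/810899 = 1258058651/810899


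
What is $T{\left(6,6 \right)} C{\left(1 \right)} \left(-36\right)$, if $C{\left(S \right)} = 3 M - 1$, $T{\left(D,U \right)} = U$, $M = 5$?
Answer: $-3024$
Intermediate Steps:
$C{\left(S \right)} = 14$ ($C{\left(S \right)} = 3 \cdot 5 - 1 = 15 - 1 = 14$)
$T{\left(6,6 \right)} C{\left(1 \right)} \left(-36\right) = 6 \cdot 14 \left(-36\right) = 84 \left(-36\right) = -3024$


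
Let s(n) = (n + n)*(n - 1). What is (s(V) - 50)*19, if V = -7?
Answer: 1178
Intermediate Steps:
s(n) = 2*n*(-1 + n) (s(n) = (2*n)*(-1 + n) = 2*n*(-1 + n))
(s(V) - 50)*19 = (2*(-7)*(-1 - 7) - 50)*19 = (2*(-7)*(-8) - 50)*19 = (112 - 50)*19 = 62*19 = 1178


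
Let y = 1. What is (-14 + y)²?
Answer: 169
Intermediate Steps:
(-14 + y)² = (-14 + 1)² = (-13)² = 169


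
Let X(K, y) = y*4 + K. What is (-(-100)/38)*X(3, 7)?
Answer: 1550/19 ≈ 81.579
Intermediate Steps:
X(K, y) = K + 4*y (X(K, y) = 4*y + K = K + 4*y)
(-(-100)/38)*X(3, 7) = (-(-100)/38)*(3 + 4*7) = (-(-100)/38)*(3 + 28) = -4*(-25/38)*31 = (50/19)*31 = 1550/19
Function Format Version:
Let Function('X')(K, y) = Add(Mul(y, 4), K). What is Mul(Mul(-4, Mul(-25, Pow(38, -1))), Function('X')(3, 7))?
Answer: Rational(1550, 19) ≈ 81.579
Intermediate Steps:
Function('X')(K, y) = Add(K, Mul(4, y)) (Function('X')(K, y) = Add(Mul(4, y), K) = Add(K, Mul(4, y)))
Mul(Mul(-4, Mul(-25, Pow(38, -1))), Function('X')(3, 7)) = Mul(Mul(-4, Mul(-25, Pow(38, -1))), Add(3, Mul(4, 7))) = Mul(Mul(-4, Mul(-25, Rational(1, 38))), Add(3, 28)) = Mul(Mul(-4, Rational(-25, 38)), 31) = Mul(Rational(50, 19), 31) = Rational(1550, 19)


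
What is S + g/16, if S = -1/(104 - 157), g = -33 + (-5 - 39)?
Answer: -4065/848 ≈ -4.7936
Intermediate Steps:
g = -77 (g = -33 - 44 = -77)
S = 1/53 (S = -1/(-53) = -1*(-1/53) = 1/53 ≈ 0.018868)
S + g/16 = 1/53 - 77/16 = -4065/848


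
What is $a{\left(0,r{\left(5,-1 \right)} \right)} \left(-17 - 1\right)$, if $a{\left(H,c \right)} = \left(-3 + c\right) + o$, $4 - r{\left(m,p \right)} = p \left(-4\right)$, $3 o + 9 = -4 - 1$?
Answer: $138$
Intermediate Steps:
$o = - \frac{14}{3}$ ($o = -3 + \frac{-4 - 1}{3} = -3 + \frac{1}{3} \left(-5\right) = -3 - \frac{5}{3} = - \frac{14}{3} \approx -4.6667$)
$r{\left(m,p \right)} = 4 + 4 p$ ($r{\left(m,p \right)} = 4 - p \left(-4\right) = 4 - - 4 p = 4 + 4 p$)
$a{\left(H,c \right)} = - \frac{23}{3} + c$ ($a{\left(H,c \right)} = \left(-3 + c\right) - \frac{14}{3} = - \frac{23}{3} + c$)
$a{\left(0,r{\left(5,-1 \right)} \right)} \left(-17 - 1\right) = \left(- \frac{23}{3} + \left(4 + 4 \left(-1\right)\right)\right) \left(-17 - 1\right) = \left(- \frac{23}{3} + \left(4 - 4\right)\right) \left(-18\right) = \left(- \frac{23}{3} + 0\right) \left(-18\right) = \left(- \frac{23}{3}\right) \left(-18\right) = 138$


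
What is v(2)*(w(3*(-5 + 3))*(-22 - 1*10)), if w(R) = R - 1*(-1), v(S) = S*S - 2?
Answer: 320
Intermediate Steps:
v(S) = -2 + S**2 (v(S) = S**2 - 2 = -2 + S**2)
w(R) = 1 + R (w(R) = R + 1 = 1 + R)
v(2)*(w(3*(-5 + 3))*(-22 - 1*10)) = (-2 + 2**2)*((1 + 3*(-5 + 3))*(-22 - 1*10)) = (-2 + 4)*((1 + 3*(-2))*(-22 - 10)) = 2*((1 - 6)*(-32)) = 2*(-5*(-32)) = 2*160 = 320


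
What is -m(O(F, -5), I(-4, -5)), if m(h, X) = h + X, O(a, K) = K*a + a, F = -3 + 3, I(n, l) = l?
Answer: 5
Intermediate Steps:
F = 0
O(a, K) = a + K*a
m(h, X) = X + h
-m(O(F, -5), I(-4, -5)) = -(-5 + 0*(1 - 5)) = -(-5 + 0*(-4)) = -(-5 + 0) = -1*(-5) = 5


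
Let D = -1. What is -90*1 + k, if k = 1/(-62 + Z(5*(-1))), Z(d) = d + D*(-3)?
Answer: -5761/64 ≈ -90.016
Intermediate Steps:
Z(d) = 3 + d (Z(d) = d - 1*(-3) = d + 3 = 3 + d)
k = -1/64 (k = 1/(-62 + (3 + 5*(-1))) = 1/(-62 + (3 - 5)) = 1/(-62 - 2) = 1/(-64) = -1/64 ≈ -0.015625)
-90*1 + k = -90*1 - 1/64 = -90 - 1/64 = -5761/64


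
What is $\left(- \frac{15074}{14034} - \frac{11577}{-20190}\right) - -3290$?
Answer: $\frac{155344663493}{47224410} \approx 3289.5$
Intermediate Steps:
$\left(- \frac{15074}{14034} - \frac{11577}{-20190}\right) - -3290 = \left(\left(-15074\right) \frac{1}{14034} - - \frac{3859}{6730}\right) + 3290 = \left(- \frac{7537}{7017} + \frac{3859}{6730}\right) + 3290 = - \frac{23645407}{47224410} + 3290 = \frac{155344663493}{47224410}$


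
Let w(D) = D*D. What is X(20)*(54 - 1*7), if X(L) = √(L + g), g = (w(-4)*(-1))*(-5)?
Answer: 470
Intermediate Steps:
w(D) = D²
g = 80 (g = ((-4)²*(-1))*(-5) = (16*(-1))*(-5) = -16*(-5) = 80)
X(L) = √(80 + L) (X(L) = √(L + 80) = √(80 + L))
X(20)*(54 - 1*7) = √(80 + 20)*(54 - 1*7) = √100*(54 - 7) = 10*47 = 470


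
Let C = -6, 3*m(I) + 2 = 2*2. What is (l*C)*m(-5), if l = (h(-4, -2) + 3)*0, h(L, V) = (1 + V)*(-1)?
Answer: 0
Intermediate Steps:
m(I) = ⅔ (m(I) = -⅔ + (2*2)/3 = -⅔ + (⅓)*4 = -⅔ + 4/3 = ⅔)
h(L, V) = -1 - V
l = 0 (l = ((-1 - 1*(-2)) + 3)*0 = ((-1 + 2) + 3)*0 = (1 + 3)*0 = 4*0 = 0)
(l*C)*m(-5) = (0*(-6))*(⅔) = 0*(⅔) = 0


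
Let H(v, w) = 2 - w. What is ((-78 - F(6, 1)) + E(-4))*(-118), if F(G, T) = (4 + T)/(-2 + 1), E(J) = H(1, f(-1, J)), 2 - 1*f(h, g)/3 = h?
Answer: 9440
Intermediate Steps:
f(h, g) = 6 - 3*h
E(J) = -7 (E(J) = 2 - (6 - 3*(-1)) = 2 - (6 + 3) = 2 - 1*9 = 2 - 9 = -7)
F(G, T) = -4 - T (F(G, T) = (4 + T)/(-1) = (4 + T)*(-1) = -4 - T)
((-78 - F(6, 1)) + E(-4))*(-118) = ((-78 - (-4 - 1*1)) - 7)*(-118) = ((-78 - (-4 - 1)) - 7)*(-118) = ((-78 - 1*(-5)) - 7)*(-118) = ((-78 + 5) - 7)*(-118) = (-73 - 7)*(-118) = -80*(-118) = 9440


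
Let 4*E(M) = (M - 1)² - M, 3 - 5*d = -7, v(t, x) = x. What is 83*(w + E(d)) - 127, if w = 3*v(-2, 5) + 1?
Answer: 4721/4 ≈ 1180.3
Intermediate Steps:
d = 2 (d = ⅗ - ⅕*(-7) = ⅗ + 7/5 = 2)
w = 16 (w = 3*5 + 1 = 15 + 1 = 16)
E(M) = -M/4 + (-1 + M)²/4 (E(M) = ((M - 1)² - M)/4 = ((-1 + M)² - M)/4 = -M/4 + (-1 + M)²/4)
83*(w + E(d)) - 127 = 83*(16 + (-¼*2 + (-1 + 2)²/4)) - 127 = 83*(16 + (-½ + (¼)*1²)) - 127 = 83*(16 + (-½ + (¼)*1)) - 127 = 83*(16 + (-½ + ¼)) - 127 = 83*(16 - ¼) - 127 = 83*(63/4) - 127 = 5229/4 - 127 = 4721/4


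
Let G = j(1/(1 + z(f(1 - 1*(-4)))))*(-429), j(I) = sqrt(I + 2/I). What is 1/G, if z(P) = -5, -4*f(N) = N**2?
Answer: 2*I*sqrt(33)/14157 ≈ 0.00081155*I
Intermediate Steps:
f(N) = -N**2/4
G = -429*I*sqrt(33)/2 (G = sqrt(1/(1 - 5) + 2/(1/(1 - 5)))*(-429) = sqrt(1/(-4) + 2/(1/(-4)))*(-429) = sqrt(-1/4 + 2/(-1/4))*(-429) = sqrt(-1/4 + 2*(-4))*(-429) = sqrt(-1/4 - 8)*(-429) = sqrt(-33/4)*(-429) = (I*sqrt(33)/2)*(-429) = -429*I*sqrt(33)/2 ≈ -1232.2*I)
1/G = 1/(-429*I*sqrt(33)/2) = 2*I*sqrt(33)/14157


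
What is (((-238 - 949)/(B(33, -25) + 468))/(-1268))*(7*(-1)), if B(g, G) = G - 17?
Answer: -8309/540168 ≈ -0.015382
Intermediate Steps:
B(g, G) = -17 + G
(((-238 - 949)/(B(33, -25) + 468))/(-1268))*(7*(-1)) = (((-238 - 949)/((-17 - 25) + 468))/(-1268))*(7*(-1)) = (-1187/(-42 + 468)*(-1/1268))*(-7) = (-1187/426*(-1/1268))*(-7) = (-1187*1/426*(-1/1268))*(-7) = -1187/426*(-1/1268)*(-7) = (1187/540168)*(-7) = -8309/540168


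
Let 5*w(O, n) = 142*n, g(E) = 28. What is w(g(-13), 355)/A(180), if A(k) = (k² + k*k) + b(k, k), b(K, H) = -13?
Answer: 10082/64787 ≈ 0.15562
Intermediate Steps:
w(O, n) = 142*n/5 (w(O, n) = (142*n)/5 = 142*n/5)
A(k) = -13 + 2*k² (A(k) = (k² + k*k) - 13 = (k² + k²) - 13 = 2*k² - 13 = -13 + 2*k²)
w(g(-13), 355)/A(180) = ((142/5)*355)/(-13 + 2*180²) = 10082/(-13 + 2*32400) = 10082/(-13 + 64800) = 10082/64787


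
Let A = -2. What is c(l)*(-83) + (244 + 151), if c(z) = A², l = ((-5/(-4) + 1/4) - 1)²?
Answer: 63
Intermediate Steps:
l = ¼ (l = ((-5*(-¼) + 1*(¼)) - 1)² = ((5/4 + ¼) - 1)² = (3/2 - 1)² = (½)² = ¼ ≈ 0.25000)
c(z) = 4 (c(z) = (-2)² = 4)
c(l)*(-83) + (244 + 151) = 4*(-83) + (244 + 151) = -332 + 395 = 63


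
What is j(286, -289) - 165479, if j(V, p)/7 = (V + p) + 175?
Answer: -164275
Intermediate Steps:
j(V, p) = 1225 + 7*V + 7*p (j(V, p) = 7*((V + p) + 175) = 7*(175 + V + p) = 1225 + 7*V + 7*p)
j(286, -289) - 165479 = (1225 + 7*286 + 7*(-289)) - 165479 = (1225 + 2002 - 2023) - 165479 = 1204 - 165479 = -164275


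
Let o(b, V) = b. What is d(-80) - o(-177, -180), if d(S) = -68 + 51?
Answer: 160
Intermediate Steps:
d(S) = -17
d(-80) - o(-177, -180) = -17 - 1*(-177) = -17 + 177 = 160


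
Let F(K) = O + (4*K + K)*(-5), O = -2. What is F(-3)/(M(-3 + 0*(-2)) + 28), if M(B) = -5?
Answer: 73/23 ≈ 3.1739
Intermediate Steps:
F(K) = -2 - 25*K (F(K) = -2 + (4*K + K)*(-5) = -2 + (5*K)*(-5) = -2 - 25*K)
F(-3)/(M(-3 + 0*(-2)) + 28) = (-2 - 25*(-3))/(-5 + 28) = (-2 + 75)/23 = (1/23)*73 = 73/23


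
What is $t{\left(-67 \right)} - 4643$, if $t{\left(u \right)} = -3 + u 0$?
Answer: $-4646$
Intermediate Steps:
$t{\left(u \right)} = -3$ ($t{\left(u \right)} = -3 + 0 = -3$)
$t{\left(-67 \right)} - 4643 = -3 - 4643 = -4646$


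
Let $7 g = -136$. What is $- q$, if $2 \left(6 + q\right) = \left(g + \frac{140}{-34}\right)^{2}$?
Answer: $- \frac{3840636}{14161} \approx -271.21$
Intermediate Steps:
$g = - \frac{136}{7}$ ($g = \frac{1}{7} \left(-136\right) = - \frac{136}{7} \approx -19.429$)
$q = \frac{3840636}{14161}$ ($q = -6 + \frac{\left(- \frac{136}{7} + \frac{140}{-34}\right)^{2}}{2} = -6 + \frac{\left(- \frac{136}{7} + 140 \left(- \frac{1}{34}\right)\right)^{2}}{2} = -6 + \frac{\left(- \frac{136}{7} - \frac{70}{17}\right)^{2}}{2} = -6 + \frac{\left(- \frac{2802}{119}\right)^{2}}{2} = -6 + \frac{1}{2} \cdot \frac{7851204}{14161} = -6 + \frac{3925602}{14161} = \frac{3840636}{14161} \approx 271.21$)
$- q = \left(-1\right) \frac{3840636}{14161} = - \frac{3840636}{14161}$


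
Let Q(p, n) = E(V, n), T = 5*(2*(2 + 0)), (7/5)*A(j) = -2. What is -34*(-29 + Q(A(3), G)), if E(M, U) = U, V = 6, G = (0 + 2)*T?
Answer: -374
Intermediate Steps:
A(j) = -10/7 (A(j) = (5/7)*(-2) = -10/7)
T = 20 (T = 5*(2*2) = 5*4 = 20)
G = 40 (G = (0 + 2)*20 = 2*20 = 40)
Q(p, n) = n
-34*(-29 + Q(A(3), G)) = -34*(-29 + 40) = -34*11 = -374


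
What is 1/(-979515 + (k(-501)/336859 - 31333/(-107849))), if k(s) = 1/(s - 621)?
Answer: -40762154858502/39927130273736675645 ≈ -1.0209e-6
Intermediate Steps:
k(s) = 1/(-621 + s)
1/(-979515 + (k(-501)/336859 - 31333/(-107849))) = 1/(-979515 + (1/(-621 - 501*336859) - 31333/(-107849))) = 1/(-979515 + ((1/336859)/(-1122) - 31333*(-1/107849))) = 1/(-979515 + (-1/1122*1/336859 + 31333/107849)) = 1/(-979515 + (-1/377955798 + 31333/107849)) = 1/(-979515 + 11842488910885/40762154858502) = 1/(-39927130273736675645/40762154858502) = -40762154858502/39927130273736675645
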